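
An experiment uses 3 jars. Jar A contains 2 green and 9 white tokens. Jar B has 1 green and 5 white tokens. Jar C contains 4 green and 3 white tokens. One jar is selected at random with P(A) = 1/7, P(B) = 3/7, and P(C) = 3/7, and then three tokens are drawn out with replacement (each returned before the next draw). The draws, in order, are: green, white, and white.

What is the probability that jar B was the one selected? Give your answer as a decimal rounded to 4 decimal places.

0.4430

For each hypothesis, P(data | H) works out to: P(data | jar A) = (2/11)(9/11)(9/11) = 0.12171; P(data | jar B) = (1/6)(5/6)(5/6) = 0.11574; P(data | jar C) = (4/7)(3/7)(3/7) = 0.10496.
The prior-weighted likelihoods are 1/7 · 0.12171 = 0.017388, 3/7 · 0.11574 = 0.049603, 3/7 · 0.10496 = 0.044981; these sum to 0.11197.
Therefore the posterior P(jar B | data) = (0.049603) / (0.11197) = 0.443.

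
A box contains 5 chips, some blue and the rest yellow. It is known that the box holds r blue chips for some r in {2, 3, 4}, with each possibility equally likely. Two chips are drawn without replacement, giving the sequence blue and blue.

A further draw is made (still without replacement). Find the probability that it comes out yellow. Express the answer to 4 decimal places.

0.5000

Under each hypothesis, the probability of the observed sequence is: P(data | r = 2) = (2/5)(1/4) = 1/10; P(data | r = 3) = (3/5)(2/4) = 3/10; P(data | r = 4) = (4/5)(3/4) = 3/5.
Weighting by the prior gives 1/3 · 1/10 = 1/30, 1/3 · 3/10 = 1/10, 1/3 · 3/5 = 1/5; these sum to 1/3.
Dividing through by the total gives posterior P(r = 2 | data) = 1/10, P(r = 3 | data) = 3/10, P(r = 4 | data) = 3/5.
So P(yellow next | data) = Σ P(yellow next | H) P(H | data) = (1)(1/10) + (2/3)(3/10) + (1/3)(3/5) = 1/2.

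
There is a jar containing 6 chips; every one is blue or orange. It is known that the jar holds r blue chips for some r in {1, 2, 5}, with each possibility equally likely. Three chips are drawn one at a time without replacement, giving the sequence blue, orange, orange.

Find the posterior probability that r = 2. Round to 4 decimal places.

0.5455

For each hypothesis, P(data | H) works out to: P(data | r = 1) = (1/6)(5/5)(4/4) = 1/6; P(data | r = 2) = (2/6)(4/5)(3/4) = 1/5; P(data | r = 5) = (5/6)(1/5)(0/4) = 0.
Multiplying each by its prior: 1/3 · 1/6 = 1/18, 1/3 · 1/5 = 1/15, 1/3 · 0 = 0; with total 11/90.
So P(r = 2 | data) = (1/15) / (11/90) = 6/11.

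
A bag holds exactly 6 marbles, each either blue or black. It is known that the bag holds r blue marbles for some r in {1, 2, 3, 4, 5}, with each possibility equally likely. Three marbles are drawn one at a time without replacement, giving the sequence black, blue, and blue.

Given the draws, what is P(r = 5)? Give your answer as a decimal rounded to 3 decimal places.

Compute the likelihood of the observed sequence for each case: P(data | r = 1) = (5/6)(1/5)(0/4) = 0; P(data | r = 2) = (4/6)(2/5)(1/4) = 1/15; P(data | r = 3) = (3/6)(3/5)(2/4) = 3/20; P(data | r = 4) = (2/6)(4/5)(3/4) = 1/5; P(data | r = 5) = (1/6)(5/5)(4/4) = 1/6.
The prior-weighted likelihoods are 1/5 · 0 = 0, 1/5 · 1/15 = 1/75, 1/5 · 3/20 = 3/100, 1/5 · 1/5 = 1/25, 1/5 · 1/6 = 1/30; these sum to 7/60.
So P(r = 5 | data) = (1/30) / (7/60) = 2/7.

0.286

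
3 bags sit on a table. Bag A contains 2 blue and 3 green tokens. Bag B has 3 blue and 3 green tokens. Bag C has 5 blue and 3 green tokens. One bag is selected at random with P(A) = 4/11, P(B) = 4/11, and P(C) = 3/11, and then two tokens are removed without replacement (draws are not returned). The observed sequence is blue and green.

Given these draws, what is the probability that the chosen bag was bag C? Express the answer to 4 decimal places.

The likelihood of the observed sequence under each hypothesis: P(data | bag A) = (2/5)(3/4) = 0.3; P(data | bag B) = (3/6)(3/5) = 0.3; P(data | bag C) = (5/8)(3/7) = 0.26786.
Multiplying each by its prior: 4/11 · 0.3 = 0.10909, 4/11 · 0.3 = 0.10909, 3/11 · 0.26786 = 0.073052; with total 0.29123.
So P(bag C | data) = (0.073052) / (0.29123) = 0.25084.

0.2508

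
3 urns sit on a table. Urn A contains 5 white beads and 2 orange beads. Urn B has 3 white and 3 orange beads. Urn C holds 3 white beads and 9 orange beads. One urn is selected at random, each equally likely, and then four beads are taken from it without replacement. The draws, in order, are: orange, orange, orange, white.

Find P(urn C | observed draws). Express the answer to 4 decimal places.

For each hypothesis, P(data | H) works out to: P(data | urn A) = (2/7)(1/6)(0/5) = 0; P(data | urn B) = (3/6)(2/5)(1/4)(3/3) = 1/20; P(data | urn C) = (9/12)(8/11)(7/10)(3/9) = 7/55.
The prior-weighted likelihoods are 1/3 · 0 = 0, 1/3 · 1/20 = 1/60, 1/3 · 7/55 = 7/165; with total 13/220.
So P(urn C | data) = (7/165) / (13/220) = 28/39.

0.7179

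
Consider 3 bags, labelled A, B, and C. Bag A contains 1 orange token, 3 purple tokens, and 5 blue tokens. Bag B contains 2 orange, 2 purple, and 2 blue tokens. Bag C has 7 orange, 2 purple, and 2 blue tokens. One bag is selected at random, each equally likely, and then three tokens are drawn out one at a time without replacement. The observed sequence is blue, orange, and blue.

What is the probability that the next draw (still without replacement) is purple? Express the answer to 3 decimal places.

Under each hypothesis, the probability of the observed sequence is: P(data | bag A) = (5/9)(1/8)(4/7) = 0.039683; P(data | bag B) = (2/6)(2/5)(1/4) = 0.033333; P(data | bag C) = (2/11)(7/10)(1/9) = 0.014141.
Weighting by the prior gives 1/3 · 0.039683 = 0.013228, 1/3 · 0.033333 = 0.011111, 1/3 · 0.014141 = 0.0047138; these sum to 0.029052.
Normalising, the posterior is P(bag A | data) = 0.4553, P(bag B | data) = 0.38245, P(bag C | data) = 0.16225.
So P(purple next | data) = Σ P(purple next | H) P(H | data) = (1/2)(0.4553) + (2/3)(0.38245) + (1/4)(0.16225) = 0.52318.

0.523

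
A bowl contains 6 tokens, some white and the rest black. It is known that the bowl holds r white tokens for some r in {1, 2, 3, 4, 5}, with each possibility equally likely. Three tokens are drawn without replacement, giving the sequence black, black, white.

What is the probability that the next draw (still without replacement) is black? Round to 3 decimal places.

0.600

Under each hypothesis, the probability of the observed sequence is: P(data | r = 1) = (5/6)(4/5)(1/4) = 1/6; P(data | r = 2) = (4/6)(3/5)(2/4) = 1/5; P(data | r = 3) = (3/6)(2/5)(3/4) = 3/20; P(data | r = 4) = (2/6)(1/5)(4/4) = 1/15; P(data | r = 5) = (1/6)(0/5) = 0.
Weighting by the prior gives 1/5 · 1/6 = 1/30, 1/5 · 1/5 = 1/25, 1/5 · 3/20 = 3/100, 1/5 · 1/15 = 1/75, 1/5 · 0 = 0; with total 7/60.
The posterior is then P(r = 1 | data) = 2/7, P(r = 2 | data) = 12/35, P(r = 3 | data) = 9/35, P(r = 4 | data) = 4/35, P(r = 5 | data) = 0.
Averaging over the posterior, P(black next | data) = (1)(2/7) + (2/3)(12/35) + (1/3)(9/35) + (0)(4/35) = 3/5.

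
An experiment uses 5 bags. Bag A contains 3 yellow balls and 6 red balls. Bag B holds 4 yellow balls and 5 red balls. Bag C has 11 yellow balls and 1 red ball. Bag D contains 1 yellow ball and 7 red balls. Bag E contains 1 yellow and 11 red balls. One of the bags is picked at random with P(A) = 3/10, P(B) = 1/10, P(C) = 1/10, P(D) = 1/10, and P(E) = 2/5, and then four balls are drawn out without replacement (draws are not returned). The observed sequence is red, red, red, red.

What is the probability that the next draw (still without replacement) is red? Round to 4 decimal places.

0.8023

Under each hypothesis, the probability of the observed sequence is: P(data | bag A) = (6/9)(5/8)(4/7)(3/6) = 0.11905; P(data | bag B) = (5/9)(4/8)(3/7)(2/6) = 0.039683; P(data | bag C) = (1/12)(0/11) = 0; P(data | bag D) = (7/8)(6/7)(5/6)(4/5) = 0.5; P(data | bag E) = (11/12)(10/11)(9/10)(8/9) = 0.66667.
Multiplying each by its prior: 3/10 · 0.11905 = 0.035714, 1/10 · 0.039683 = 0.0039683, 1/10 · 0 = 0, 1/10 · 0.5 = 0.05, 2/5 · 0.66667 = 0.26667; these sum to 0.35635.
The posterior is then P(bag A | data) = 0.10022, P(bag B | data) = 0.011136, P(bag C | data) = 0, P(bag D | data) = 0.14031, P(bag E | data) = 0.74833.
The predictive probability is P(red next | data) = (2/5)(0.10022) + (1/5)(0.011136) + (3/4)(0.14031) + (7/8)(0.74833) = 0.80234.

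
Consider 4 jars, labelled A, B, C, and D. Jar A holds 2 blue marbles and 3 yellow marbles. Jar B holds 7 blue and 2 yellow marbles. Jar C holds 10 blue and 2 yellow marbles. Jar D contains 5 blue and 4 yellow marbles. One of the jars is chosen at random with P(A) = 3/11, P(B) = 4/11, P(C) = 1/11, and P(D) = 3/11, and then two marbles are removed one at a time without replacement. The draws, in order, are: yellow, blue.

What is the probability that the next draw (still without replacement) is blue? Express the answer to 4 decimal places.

0.5931

For each hypothesis, P(data | H) works out to: P(data | jar A) = (3/5)(2/4) = 0.3; P(data | jar B) = (2/9)(7/8) = 0.19444; P(data | jar C) = (2/12)(10/11) = 0.15152; P(data | jar D) = (4/9)(5/8) = 0.27778.
Multiplying each by its prior: 3/11 · 0.3 = 0.081818, 4/11 · 0.19444 = 0.070707, 1/11 · 0.15152 = 0.013774, 3/11 · 0.27778 = 0.075758; with total 0.24206.
Normalising, the posterior is P(jar A | data) = 0.33801, P(jar B | data) = 0.29211, P(jar C | data) = 0.056904, P(jar D | data) = 0.31297.
Averaging over the posterior, P(blue next | data) = (1/3)(0.33801) + (6/7)(0.29211) + (9/10)(0.056904) + (4/7)(0.31297) = 0.59311.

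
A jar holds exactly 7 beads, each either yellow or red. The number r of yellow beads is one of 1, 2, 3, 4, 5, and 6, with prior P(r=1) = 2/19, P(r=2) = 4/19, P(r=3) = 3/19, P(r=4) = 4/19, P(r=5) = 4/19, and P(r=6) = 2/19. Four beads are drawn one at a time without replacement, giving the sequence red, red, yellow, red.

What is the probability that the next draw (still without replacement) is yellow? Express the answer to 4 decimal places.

For each hypothesis, P(data | H) works out to: P(data | r = 1) = (6/7)(5/6)(1/5)(4/4) = 1/7; P(data | r = 2) = (5/7)(4/6)(2/5)(3/4) = 1/7; P(data | r = 3) = (4/7)(3/6)(3/5)(2/4) = 3/35; P(data | r = 4) = (3/7)(2/6)(4/5)(1/4) = 1/35; P(data | r = 5) = (2/7)(1/6)(5/5)(0/4) = 0; P(data | r = 6) = (1/7)(0/6) = 0.
Weighting by the prior gives 2/19 · 1/7 = 2/133, 4/19 · 1/7 = 4/133, 3/19 · 3/35 = 9/665, 4/19 · 1/35 = 4/665, 4/19 · 0 = 0, 2/19 · 0 = 0; with total 43/665.
Dividing through by the total gives posterior P(r = 1 | data) = 10/43, P(r = 2 | data) = 20/43, P(r = 3 | data) = 9/43, P(r = 4 | data) = 4/43, P(r = 5 | data) = 0, P(r = 6 | data) = 0.
So P(yellow next | data) = Σ P(yellow next | H) P(H | data) = (0)(10/43) + (1/3)(20/43) + (2/3)(9/43) + (1)(4/43) = 50/129.

0.3876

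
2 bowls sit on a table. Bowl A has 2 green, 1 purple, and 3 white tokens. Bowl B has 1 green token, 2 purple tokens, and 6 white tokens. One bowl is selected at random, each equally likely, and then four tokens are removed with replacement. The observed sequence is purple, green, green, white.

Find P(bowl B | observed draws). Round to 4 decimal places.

The likelihood of the observed sequence under each hypothesis: P(data | bowl A) = (1/6)(2/6)(2/6)(3/6) = 0.0092593; P(data | bowl B) = (2/9)(1/9)(1/9)(6/9) = 0.001829.
Weighting by the prior gives 1/2 · 0.0092593 = 0.0046296, 1/2 · 0.001829 = 0.00091449; summing to 0.0055441.
Hence P(bowl B | data) = (0.00091449) / (0.0055441) = 0.16495.

0.1649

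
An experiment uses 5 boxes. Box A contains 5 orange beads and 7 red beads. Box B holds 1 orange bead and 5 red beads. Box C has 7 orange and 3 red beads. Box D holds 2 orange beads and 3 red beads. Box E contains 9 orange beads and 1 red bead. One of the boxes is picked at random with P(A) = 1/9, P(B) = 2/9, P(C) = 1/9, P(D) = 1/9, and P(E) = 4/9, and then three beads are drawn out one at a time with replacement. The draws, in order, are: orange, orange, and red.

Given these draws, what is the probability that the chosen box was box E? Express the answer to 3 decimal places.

The likelihood of the observed sequence under each hypothesis: P(data | box A) = (5/12)(5/12)(7/12) = 0.10127; P(data | box B) = (1/6)(1/6)(5/6) = 0.023148; P(data | box C) = (7/10)(7/10)(3/10) = 0.147; P(data | box D) = (2/5)(2/5)(3/5) = 0.096; P(data | box E) = (9/10)(9/10)(1/10) = 0.081.
Multiplying each by its prior: 1/9 · 0.10127 = 0.011253, 2/9 · 0.023148 = 0.005144, 1/9 · 0.147 = 0.016333, 1/9 · 0.096 = 0.010667, 4/9 · 0.081 = 0.036; with total 0.079397.
So P(box E | data) = (0.036) / (0.079397) = 0.45342.

0.453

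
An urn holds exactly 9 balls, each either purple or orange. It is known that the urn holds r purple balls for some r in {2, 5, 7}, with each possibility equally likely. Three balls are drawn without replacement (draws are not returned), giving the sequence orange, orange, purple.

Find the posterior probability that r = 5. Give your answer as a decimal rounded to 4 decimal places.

Compute the likelihood of the observed sequence for each case: P(data | r = 2) = (7/9)(6/8)(2/7) = 1/6; P(data | r = 5) = (4/9)(3/8)(5/7) = 5/42; P(data | r = 7) = (2/9)(1/8)(7/7) = 1/36.
Multiplying each by its prior: 1/3 · 1/6 = 1/18, 1/3 · 5/42 = 5/126, 1/3 · 1/36 = 1/108; with total 79/756.
Therefore the posterior P(r = 5 | data) = (5/126) / (79/756) = 30/79.

0.3797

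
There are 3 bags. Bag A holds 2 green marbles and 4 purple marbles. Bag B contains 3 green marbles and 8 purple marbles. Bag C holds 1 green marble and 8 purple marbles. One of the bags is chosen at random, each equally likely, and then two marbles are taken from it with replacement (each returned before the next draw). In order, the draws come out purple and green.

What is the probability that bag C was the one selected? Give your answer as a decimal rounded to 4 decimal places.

Under each hypothesis, the probability of the observed sequence is: P(data | bag A) = (4/6)(2/6) = 0.22222; P(data | bag B) = (8/11)(3/11) = 0.19835; P(data | bag C) = (8/9)(1/9) = 0.098765.
Weighting by the prior gives 1/3 · 0.22222 = 0.074074, 1/3 · 0.19835 = 0.066116, 1/3 · 0.098765 = 0.032922; summing to 0.17311.
So P(bag C | data) = (0.032922) / (0.17311) = 0.19018.

0.1902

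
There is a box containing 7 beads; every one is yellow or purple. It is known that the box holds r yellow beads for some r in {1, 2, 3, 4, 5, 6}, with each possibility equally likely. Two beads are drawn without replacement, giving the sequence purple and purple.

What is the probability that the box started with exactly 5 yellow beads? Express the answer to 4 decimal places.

0.0286

Under each hypothesis, the probability of the observed sequence is: P(data | r = 1) = (6/7)(5/6) = 5/7; P(data | r = 2) = (5/7)(4/6) = 10/21; P(data | r = 3) = (4/7)(3/6) = 2/7; P(data | r = 4) = (3/7)(2/6) = 1/7; P(data | r = 5) = (2/7)(1/6) = 1/21; P(data | r = 6) = (1/7)(0/6) = 0.
Multiplying each by its prior: 1/6 · 5/7 = 5/42, 1/6 · 10/21 = 5/63, 1/6 · 2/7 = 1/21, 1/6 · 1/7 = 1/42, 1/6 · 1/21 = 1/126, 1/6 · 0 = 0; summing to 5/18.
So P(r = 5 | data) = (1/126) / (5/18) = 1/35.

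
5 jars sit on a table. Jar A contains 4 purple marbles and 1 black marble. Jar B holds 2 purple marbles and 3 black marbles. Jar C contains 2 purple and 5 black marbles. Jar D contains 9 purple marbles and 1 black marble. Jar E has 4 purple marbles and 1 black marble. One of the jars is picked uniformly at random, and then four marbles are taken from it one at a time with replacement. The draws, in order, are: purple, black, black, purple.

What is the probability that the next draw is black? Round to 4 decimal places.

For each hypothesis, P(data | H) works out to: P(data | jar A) = (4/5)(1/5)(1/5)(4/5) = 0.0256; P(data | jar B) = (2/5)(3/5)(3/5)(2/5) = 0.0576; P(data | jar C) = (2/7)(5/7)(5/7)(2/7) = 0.041649; P(data | jar D) = (9/10)(1/10)(1/10)(9/10) = 0.0081; P(data | jar E) = (4/5)(1/5)(1/5)(4/5) = 0.0256.
Weighting by the prior gives 1/5 · 0.0256 = 0.00512, 1/5 · 0.0576 = 0.01152, 1/5 · 0.041649 = 0.0083299, 1/5 · 0.0081 = 0.00162, 1/5 · 0.0256 = 0.00512; with total 0.03171.
The posterior is then P(jar A | data) = 0.16146, P(jar B | data) = 0.36329, P(jar C | data) = 0.26269, P(jar D | data) = 0.051088, P(jar E | data) = 0.16146.
Averaging over the posterior, P(black next | data) = (1/5)(0.16146) + (3/5)(0.36329) + (5/7)(0.26269) + (1/10)(0.051088) + (1/5)(0.16146) = 0.47531.

0.4753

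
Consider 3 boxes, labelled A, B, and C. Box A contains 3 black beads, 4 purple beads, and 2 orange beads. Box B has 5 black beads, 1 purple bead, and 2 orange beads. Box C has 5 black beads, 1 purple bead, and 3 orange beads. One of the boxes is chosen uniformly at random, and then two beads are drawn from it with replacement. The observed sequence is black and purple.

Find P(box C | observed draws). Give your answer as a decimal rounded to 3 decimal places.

0.214

Compute the likelihood of the observed sequence for each case: P(data | box A) = (3/9)(4/9) = 0.14815; P(data | box B) = (5/8)(1/8) = 0.078125; P(data | box C) = (5/9)(1/9) = 0.061728.
The prior-weighted likelihoods are 1/3 · 0.14815 = 0.049383, 1/3 · 0.078125 = 0.026042, 1/3 · 0.061728 = 0.020576; summing to 0.096001.
By Bayes' rule, P(box C | data) = (0.020576) / (0.096001) = 0.21433.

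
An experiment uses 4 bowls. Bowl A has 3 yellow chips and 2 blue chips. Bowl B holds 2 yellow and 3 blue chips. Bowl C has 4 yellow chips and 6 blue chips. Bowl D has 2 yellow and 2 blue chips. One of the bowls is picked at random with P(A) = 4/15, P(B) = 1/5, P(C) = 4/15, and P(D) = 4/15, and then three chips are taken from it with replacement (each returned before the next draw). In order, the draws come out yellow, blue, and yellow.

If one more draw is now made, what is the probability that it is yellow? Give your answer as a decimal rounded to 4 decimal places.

0.4945

Compute the likelihood of the observed sequence for each case: P(data | bowl A) = (3/5)(2/5)(3/5) = 0.144; P(data | bowl B) = (2/5)(3/5)(2/5) = 0.096; P(data | bowl C) = (4/10)(6/10)(4/10) = 0.096; P(data | bowl D) = (2/4)(2/4)(2/4) = 0.125.
Multiplying each by its prior: 4/15 · 0.144 = 0.0384, 1/5 · 0.096 = 0.0192, 4/15 · 0.096 = 0.0256, 4/15 · 0.125 = 0.033333; with total 0.11653.
The posterior is then P(bowl A | data) = 0.32952, P(bowl B | data) = 0.16476, P(bowl C | data) = 0.21968, P(bowl D | data) = 0.28604.
Averaging over the posterior, P(yellow next | data) = (3/5)(0.32952) + (2/5)(0.16476) + (2/5)(0.21968) + (1/2)(0.28604) = 0.49451.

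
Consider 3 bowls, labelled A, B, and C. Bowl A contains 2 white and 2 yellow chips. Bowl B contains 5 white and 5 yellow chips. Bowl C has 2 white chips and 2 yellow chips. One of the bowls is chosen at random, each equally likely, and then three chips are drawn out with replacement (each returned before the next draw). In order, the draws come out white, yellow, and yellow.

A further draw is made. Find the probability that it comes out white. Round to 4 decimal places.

The likelihood of the observed sequence under each hypothesis: P(data | bowl A) = (2/4)(2/4)(2/4) = 1/8; P(data | bowl B) = (5/10)(5/10)(5/10) = 1/8; P(data | bowl C) = (2/4)(2/4)(2/4) = 1/8.
Multiplying each by its prior: 1/3 · 1/8 = 1/24, 1/3 · 1/8 = 1/24, 1/3 · 1/8 = 1/24; with total 1/8.
The posterior is then P(bowl A | data) = 1/3, P(bowl B | data) = 1/3, P(bowl C | data) = 1/3.
Averaging over the posterior, P(white next | data) = (1/2)(1/3) + (1/2)(1/3) + (1/2)(1/3) = 1/2.

0.5000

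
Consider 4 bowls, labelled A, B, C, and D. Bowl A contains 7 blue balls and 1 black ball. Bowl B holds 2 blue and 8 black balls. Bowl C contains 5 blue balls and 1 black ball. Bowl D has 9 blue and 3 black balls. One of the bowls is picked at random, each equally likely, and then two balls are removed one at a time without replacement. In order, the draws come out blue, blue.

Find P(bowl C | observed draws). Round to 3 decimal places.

0.336

Compute the likelihood of the observed sequence for each case: P(data | bowl A) = (7/8)(6/7) = 0.75; P(data | bowl B) = (2/10)(1/9) = 0.022222; P(data | bowl C) = (5/6)(4/5) = 0.66667; P(data | bowl D) = (9/12)(8/11) = 0.54545.
Multiplying each by its prior: 1/4 · 0.75 = 0.1875, 1/4 · 0.022222 = 0.0055556, 1/4 · 0.66667 = 0.16667, 1/4 · 0.54545 = 0.13636; summing to 0.49609.
By Bayes' rule, P(bowl C | data) = (0.16667) / (0.49609) = 0.33596.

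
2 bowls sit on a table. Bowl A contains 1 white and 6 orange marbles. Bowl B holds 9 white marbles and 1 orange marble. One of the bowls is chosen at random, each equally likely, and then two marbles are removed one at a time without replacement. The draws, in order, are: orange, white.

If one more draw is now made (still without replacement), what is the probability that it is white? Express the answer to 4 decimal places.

Under each hypothesis, the probability of the observed sequence is: P(data | bowl A) = (6/7)(1/6) = 1/7; P(data | bowl B) = (1/10)(9/9) = 1/10.
The prior-weighted likelihoods are 1/2 · 1/7 = 1/14, 1/2 · 1/10 = 1/20; these sum to 17/140.
Normalising, the posterior is P(bowl A | data) = 10/17, P(bowl B | data) = 7/17.
The predictive probability is P(white next | data) = (0)(10/17) + (1)(7/17) = 7/17.

0.4118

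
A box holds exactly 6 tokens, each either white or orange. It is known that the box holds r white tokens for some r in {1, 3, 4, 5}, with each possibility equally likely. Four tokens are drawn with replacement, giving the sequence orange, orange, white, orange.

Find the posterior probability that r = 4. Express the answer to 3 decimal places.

For each hypothesis, P(data | H) works out to: P(data | r = 1) = (5/6)(5/6)(1/6)(5/6) = 0.096451; P(data | r = 3) = (3/6)(3/6)(3/6)(3/6) = 0.0625; P(data | r = 4) = (2/6)(2/6)(4/6)(2/6) = 0.024691; P(data | r = 5) = (1/6)(1/6)(5/6)(1/6) = 0.003858.
The prior-weighted likelihoods are 1/4 · 0.096451 = 0.024113, 1/4 · 0.0625 = 0.015625, 1/4 · 0.024691 = 0.0061728, 1/4 · 0.003858 = 0.00096451; with total 0.046875.
By Bayes' rule, P(r = 4 | data) = (0.0061728) / (0.046875) = 0.13169.

0.132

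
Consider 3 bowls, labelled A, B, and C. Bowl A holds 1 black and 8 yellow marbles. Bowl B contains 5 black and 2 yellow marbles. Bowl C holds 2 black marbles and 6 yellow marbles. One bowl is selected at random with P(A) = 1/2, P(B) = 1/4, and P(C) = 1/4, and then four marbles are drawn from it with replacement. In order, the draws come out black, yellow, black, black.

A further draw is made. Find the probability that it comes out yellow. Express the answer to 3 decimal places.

Under each hypothesis, the probability of the observed sequence is: P(data | bowl A) = (1/9)(8/9)(1/9)(1/9) = 0.0012193; P(data | bowl B) = (5/7)(2/7)(5/7)(5/7) = 0.10412; P(data | bowl C) = (2/8)(6/8)(2/8)(2/8) = 0.011719.
The prior-weighted likelihoods are 1/2 · 0.0012193 = 0.00060966, 1/4 · 0.10412 = 0.026031, 1/4 · 0.011719 = 0.0029297; summing to 0.02957.
Normalising, the posterior is P(bowl A | data) = 0.020618, P(bowl B | data) = 0.88031, P(bowl C | data) = 0.099076.
The predictive probability is P(yellow next | data) = (8/9)(0.020618) + (2/7)(0.88031) + (3/4)(0.099076) = 0.34415.

0.344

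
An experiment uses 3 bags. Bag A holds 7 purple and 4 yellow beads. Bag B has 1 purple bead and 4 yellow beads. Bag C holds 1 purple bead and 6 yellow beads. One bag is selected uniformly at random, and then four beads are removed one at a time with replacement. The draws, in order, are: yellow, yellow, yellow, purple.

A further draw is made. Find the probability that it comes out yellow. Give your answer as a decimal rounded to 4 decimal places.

The likelihood of the observed sequence under each hypothesis: P(data | bag A) = (4/11)(4/11)(4/11)(7/11) = 0.030599; P(data | bag B) = (4/5)(4/5)(4/5)(1/5) = 0.1024; P(data | bag C) = (6/7)(6/7)(6/7)(1/7) = 0.089963.
Multiplying each by its prior: 1/3 · 0.030599 = 0.0102, 1/3 · 0.1024 = 0.034133, 1/3 · 0.089963 = 0.029988; these sum to 0.074321.
The posterior is then P(bag A | data) = 0.13724, P(bag B | data) = 0.45927, P(bag C | data) = 0.40349.
So P(yellow next | data) = Σ P(yellow next | H) P(H | data) = (4/11)(0.13724) + (4/5)(0.45927) + (6/7)(0.40349) = 0.76317.

0.7632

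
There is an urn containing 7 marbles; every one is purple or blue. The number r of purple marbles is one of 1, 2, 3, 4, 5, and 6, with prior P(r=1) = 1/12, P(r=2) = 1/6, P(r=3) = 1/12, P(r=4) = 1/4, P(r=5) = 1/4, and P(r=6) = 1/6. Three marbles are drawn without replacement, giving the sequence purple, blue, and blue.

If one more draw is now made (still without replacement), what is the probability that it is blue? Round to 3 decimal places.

Compute the likelihood of the observed sequence for each case: P(data | r = 1) = (1/7)(6/6)(5/5) = 1/7; P(data | r = 2) = (2/7)(5/6)(4/5) = 4/21; P(data | r = 3) = (3/7)(4/6)(3/5) = 6/35; P(data | r = 4) = (4/7)(3/6)(2/5) = 4/35; P(data | r = 5) = (5/7)(2/6)(1/5) = 1/21; P(data | r = 6) = (6/7)(1/6)(0/5) = 0.
The prior-weighted likelihoods are 1/12 · 1/7 = 1/84, 1/6 · 4/21 = 2/63, 1/12 · 6/35 = 1/70, 1/4 · 4/35 = 1/35, 1/4 · 1/21 = 1/84, 1/6 · 0 = 0; these sum to 31/315.
The posterior is then P(r = 1 | data) = 15/124, P(r = 2 | data) = 10/31, P(r = 3 | data) = 9/62, P(r = 4 | data) = 9/31, P(r = 5 | data) = 15/124, P(r = 6 | data) = 0.
Averaging over the posterior, P(blue next | data) = (1)(15/124) + (3/4)(10/31) + (1/2)(9/62) + (1/4)(9/31) + (0)(15/124) = 63/124.

0.508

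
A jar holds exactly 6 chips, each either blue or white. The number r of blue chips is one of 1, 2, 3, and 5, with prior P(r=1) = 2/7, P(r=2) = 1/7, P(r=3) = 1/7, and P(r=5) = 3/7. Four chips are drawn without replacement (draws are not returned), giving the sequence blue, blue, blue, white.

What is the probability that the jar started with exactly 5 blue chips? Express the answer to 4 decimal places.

Compute the likelihood of the observed sequence for each case: P(data | r = 1) = (1/6)(0/5) = 0; P(data | r = 2) = (2/6)(1/5)(0/4) = 0; P(data | r = 3) = (3/6)(2/5)(1/4)(3/3) = 1/20; P(data | r = 5) = (5/6)(4/5)(3/4)(1/3) = 1/6.
The prior-weighted likelihoods are 2/7 · 0 = 0, 1/7 · 0 = 0, 1/7 · 1/20 = 1/140, 3/7 · 1/6 = 1/14; summing to 11/140.
By Bayes' rule, P(r = 5 | data) = (1/14) / (11/140) = 10/11.

0.9091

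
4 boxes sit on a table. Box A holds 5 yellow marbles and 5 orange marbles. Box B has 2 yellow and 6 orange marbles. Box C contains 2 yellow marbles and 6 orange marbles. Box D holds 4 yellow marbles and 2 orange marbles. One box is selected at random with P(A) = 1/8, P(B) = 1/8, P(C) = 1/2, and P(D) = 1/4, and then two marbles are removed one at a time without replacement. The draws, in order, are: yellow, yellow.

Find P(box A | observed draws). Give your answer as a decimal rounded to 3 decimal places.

0.185

Compute the likelihood of the observed sequence for each case: P(data | box A) = (5/10)(4/9) = 0.22222; P(data | box B) = (2/8)(1/7) = 0.035714; P(data | box C) = (2/8)(1/7) = 0.035714; P(data | box D) = (4/6)(3/5) = 0.4.
Weighting by the prior gives 1/8 · 0.22222 = 0.027778, 1/8 · 0.035714 = 0.0044643, 1/2 · 0.035714 = 0.017857, 1/4 · 0.4 = 0.1; summing to 0.1501.
Therefore the posterior P(box A | data) = (0.027778) / (0.1501) = 0.18506.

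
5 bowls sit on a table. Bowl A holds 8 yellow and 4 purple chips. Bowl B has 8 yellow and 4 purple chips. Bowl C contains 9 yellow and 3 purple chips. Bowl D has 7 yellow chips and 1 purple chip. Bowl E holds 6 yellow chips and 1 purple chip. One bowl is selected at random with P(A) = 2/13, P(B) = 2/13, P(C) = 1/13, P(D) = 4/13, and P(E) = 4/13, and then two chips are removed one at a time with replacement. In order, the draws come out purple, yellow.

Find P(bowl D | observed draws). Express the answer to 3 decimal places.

For each hypothesis, P(data | H) works out to: P(data | bowl A) = (4/12)(8/12) = 0.22222; P(data | bowl B) = (4/12)(8/12) = 0.22222; P(data | bowl C) = (3/12)(9/12) = 0.1875; P(data | bowl D) = (1/8)(7/8) = 0.10938; P(data | bowl E) = (1/7)(6/7) = 0.12245.
The prior-weighted likelihoods are 2/13 · 0.22222 = 0.034188, 2/13 · 0.22222 = 0.034188, 1/13 · 0.1875 = 0.014423, 4/13 · 0.10938 = 0.033654, 4/13 · 0.12245 = 0.037677; with total 0.15413.
By Bayes' rule, P(bowl D | data) = (0.033654) / (0.15413) = 0.21835.

0.218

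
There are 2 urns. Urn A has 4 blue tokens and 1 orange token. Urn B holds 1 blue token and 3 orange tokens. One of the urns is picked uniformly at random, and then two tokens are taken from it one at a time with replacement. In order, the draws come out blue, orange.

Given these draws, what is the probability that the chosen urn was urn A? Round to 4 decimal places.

The likelihood of the observed sequence under each hypothesis: P(data | urn A) = (4/5)(1/5) = 4/25; P(data | urn B) = (1/4)(3/4) = 3/16.
Multiplying each by its prior: 1/2 · 4/25 = 2/25, 1/2 · 3/16 = 3/32; summing to 139/800.
Therefore the posterior P(urn A | data) = (2/25) / (139/800) = 64/139.

0.4604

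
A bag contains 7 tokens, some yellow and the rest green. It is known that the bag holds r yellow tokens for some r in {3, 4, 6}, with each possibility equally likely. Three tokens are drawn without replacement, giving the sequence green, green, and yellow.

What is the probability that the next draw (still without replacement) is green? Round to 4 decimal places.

Compute the likelihood of the observed sequence for each case: P(data | r = 3) = (4/7)(3/6)(3/5) = 6/35; P(data | r = 4) = (3/7)(2/6)(4/5) = 4/35; P(data | r = 6) = (1/7)(0/6) = 0.
The prior-weighted likelihoods are 1/3 · 6/35 = 2/35, 1/3 · 4/35 = 4/105, 1/3 · 0 = 0; with total 2/21.
The posterior is then P(r = 3 | data) = 3/5, P(r = 4 | data) = 2/5, P(r = 6 | data) = 0.
The predictive probability is P(green next | data) = (1/2)(3/5) + (1/4)(2/5) = 2/5.

0.4000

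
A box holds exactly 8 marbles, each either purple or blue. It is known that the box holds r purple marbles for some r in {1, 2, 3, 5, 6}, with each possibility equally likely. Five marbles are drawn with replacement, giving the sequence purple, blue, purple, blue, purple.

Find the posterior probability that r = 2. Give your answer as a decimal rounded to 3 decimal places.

The likelihood of the observed sequence under each hypothesis: P(data | r = 1) = (1/8)(7/8)(1/8)(7/8)(1/8) = 0.0014954; P(data | r = 2) = (2/8)(6/8)(2/8)(6/8)(2/8) = 0.0087891; P(data | r = 3) = (3/8)(5/8)(3/8)(5/8)(3/8) = 0.020599; P(data | r = 5) = (5/8)(3/8)(5/8)(3/8)(5/8) = 0.034332; P(data | r = 6) = (6/8)(2/8)(6/8)(2/8)(6/8) = 0.026367.
Multiplying each by its prior: 1/5 · 0.0014954 = 0.00029907, 1/5 · 0.0087891 = 0.0017578, 1/5 · 0.020599 = 0.0041199, 1/5 · 0.034332 = 0.0068665, 1/5 · 0.026367 = 0.0052734; these sum to 0.018317.
By Bayes' rule, P(r = 2 | data) = (0.0017578) / (0.018317) = 0.095968.

0.096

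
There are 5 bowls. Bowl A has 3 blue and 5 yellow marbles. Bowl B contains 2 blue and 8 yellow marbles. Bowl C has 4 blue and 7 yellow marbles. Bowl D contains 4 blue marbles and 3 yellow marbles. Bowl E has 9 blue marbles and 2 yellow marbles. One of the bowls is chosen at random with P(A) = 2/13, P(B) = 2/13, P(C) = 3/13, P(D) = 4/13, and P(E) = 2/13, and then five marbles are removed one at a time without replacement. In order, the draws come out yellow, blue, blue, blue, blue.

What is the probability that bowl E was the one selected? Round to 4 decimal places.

Compute the likelihood of the observed sequence for each case: P(data | bowl A) = (5/8)(3/7)(2/6)(1/5)(0/4) = 0; P(data | bowl B) = (8/10)(2/9)(1/8)(0/7) = 0; P(data | bowl C) = (7/11)(4/10)(3/9)(2/8)(1/7) = 0.0030303; P(data | bowl D) = (3/7)(4/6)(3/5)(2/4)(1/3) = 0.028571; P(data | bowl E) = (2/11)(9/10)(8/9)(7/8)(6/7) = 0.10909.
Multiplying each by its prior: 2/13 · 0 = 0, 2/13 · 0 = 0, 3/13 · 0.0030303 = 0.0006993, 4/13 · 0.028571 = 0.0087912, 2/13 · 0.10909 = 0.016783; with total 0.026274.
Therefore the posterior P(bowl E | data) = (0.016783) / (0.026274) = 0.63878.

0.6388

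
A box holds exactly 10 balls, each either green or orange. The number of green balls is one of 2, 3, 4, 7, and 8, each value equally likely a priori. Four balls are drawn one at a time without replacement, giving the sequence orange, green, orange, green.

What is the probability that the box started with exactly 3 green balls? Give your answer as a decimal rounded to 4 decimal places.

The likelihood of the observed sequence under each hypothesis: P(data | r = 2) = (8/10)(2/9)(7/8)(1/7) = 0.022222; P(data | r = 3) = (7/10)(3/9)(6/8)(2/7) = 0.05; P(data | r = 4) = (6/10)(4/9)(5/8)(3/7) = 0.071429; P(data | r = 7) = (3/10)(7/9)(2/8)(6/7) = 0.05; P(data | r = 8) = (2/10)(8/9)(1/8)(7/7) = 0.022222.
Multiplying each by its prior: 1/5 · 0.022222 = 0.0044444, 1/5 · 0.05 = 0.01, 1/5 · 0.071429 = 0.014286, 1/5 · 0.05 = 0.01, 1/5 · 0.022222 = 0.0044444; with total 0.043175.
By Bayes' rule, P(r = 3 | data) = (0.01) / (0.043175) = 0.23162.

0.2316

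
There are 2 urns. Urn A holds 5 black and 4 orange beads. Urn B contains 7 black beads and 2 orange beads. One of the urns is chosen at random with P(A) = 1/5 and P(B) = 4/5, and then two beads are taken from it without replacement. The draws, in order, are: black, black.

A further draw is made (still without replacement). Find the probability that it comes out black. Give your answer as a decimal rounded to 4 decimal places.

0.6839

For each hypothesis, P(data | H) works out to: P(data | urn A) = (5/9)(4/8) = 5/18; P(data | urn B) = (7/9)(6/8) = 7/12.
Weighting by the prior gives 1/5 · 5/18 = 1/18, 4/5 · 7/12 = 7/15; these sum to 47/90.
The posterior is then P(urn A | data) = 5/47, P(urn B | data) = 42/47.
Averaging over the posterior, P(black next | data) = (3/7)(5/47) + (5/7)(42/47) = 225/329.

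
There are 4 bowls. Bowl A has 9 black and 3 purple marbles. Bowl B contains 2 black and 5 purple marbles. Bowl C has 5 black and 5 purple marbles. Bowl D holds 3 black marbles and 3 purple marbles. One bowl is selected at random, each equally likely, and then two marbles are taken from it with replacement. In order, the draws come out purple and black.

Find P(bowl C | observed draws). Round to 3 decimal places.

0.280

For each hypothesis, P(data | H) works out to: P(data | bowl A) = (3/12)(9/12) = 0.1875; P(data | bowl B) = (5/7)(2/7) = 0.20408; P(data | bowl C) = (5/10)(5/10) = 0.25; P(data | bowl D) = (3/6)(3/6) = 0.25.
Weighting by the prior gives 1/4 · 0.1875 = 0.046875, 1/4 · 0.20408 = 0.05102, 1/4 · 0.25 = 0.0625, 1/4 · 0.25 = 0.0625; summing to 0.2229.
By Bayes' rule, P(bowl C | data) = (0.0625) / (0.2229) = 0.2804.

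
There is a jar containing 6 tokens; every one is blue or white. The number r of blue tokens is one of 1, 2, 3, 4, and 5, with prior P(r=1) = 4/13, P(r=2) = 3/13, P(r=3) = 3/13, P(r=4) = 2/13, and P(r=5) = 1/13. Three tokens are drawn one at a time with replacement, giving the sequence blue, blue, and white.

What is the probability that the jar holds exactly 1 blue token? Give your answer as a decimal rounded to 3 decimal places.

0.084

The likelihood of the observed sequence under each hypothesis: P(data | r = 1) = (1/6)(1/6)(5/6) = 0.023148; P(data | r = 2) = (2/6)(2/6)(4/6) = 0.074074; P(data | r = 3) = (3/6)(3/6)(3/6) = 0.125; P(data | r = 4) = (4/6)(4/6)(2/6) = 0.14815; P(data | r = 5) = (5/6)(5/6)(1/6) = 0.11574.
Weighting by the prior gives 4/13 · 0.023148 = 0.0071225, 3/13 · 0.074074 = 0.017094, 3/13 · 0.125 = 0.028846, 2/13 · 0.14815 = 0.022792, 1/13 · 0.11574 = 0.0089031; these sum to 0.084758.
Hence P(r = 1 | data) = (0.0071225) / (0.084758) = 0.084034.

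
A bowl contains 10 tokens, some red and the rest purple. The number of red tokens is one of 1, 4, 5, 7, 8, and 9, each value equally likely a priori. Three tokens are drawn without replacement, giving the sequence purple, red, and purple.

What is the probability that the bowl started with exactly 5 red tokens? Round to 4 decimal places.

Under each hypothesis, the probability of the observed sequence is: P(data | r = 1) = (9/10)(1/9)(8/8) = 1/10; P(data | r = 4) = (6/10)(4/9)(5/8) = 1/6; P(data | r = 5) = (5/10)(5/9)(4/8) = 5/36; P(data | r = 7) = (3/10)(7/9)(2/8) = 7/120; P(data | r = 8) = (2/10)(8/9)(1/8) = 1/45; P(data | r = 9) = (1/10)(9/9)(0/8) = 0.
Weighting by the prior gives 1/6 · 1/10 = 1/60, 1/6 · 1/6 = 1/36, 1/6 · 5/36 = 5/216, 1/6 · 7/120 = 7/720, 1/6 · 1/45 = 1/270, 1/6 · 0 = 0; summing to 35/432.
By Bayes' rule, P(r = 5 | data) = (5/216) / (35/432) = 2/7.

0.2857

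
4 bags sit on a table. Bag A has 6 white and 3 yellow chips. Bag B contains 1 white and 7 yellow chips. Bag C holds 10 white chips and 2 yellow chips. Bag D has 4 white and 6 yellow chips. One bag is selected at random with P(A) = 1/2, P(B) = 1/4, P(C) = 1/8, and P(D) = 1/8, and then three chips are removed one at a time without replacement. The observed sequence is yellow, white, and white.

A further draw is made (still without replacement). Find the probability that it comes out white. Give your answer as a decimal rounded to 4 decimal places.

0.6585

Under each hypothesis, the probability of the observed sequence is: P(data | bag A) = (3/9)(6/8)(5/7) = 0.17857; P(data | bag B) = (7/8)(1/7)(0/6) = 0; P(data | bag C) = (2/12)(10/11)(9/10) = 0.13636; P(data | bag D) = (6/10)(4/9)(3/8) = 0.1.
Weighting by the prior gives 1/2 · 0.17857 = 0.089286, 1/4 · 0 = 0, 1/8 · 0.13636 = 0.017045, 1/8 · 0.1 = 0.0125; these sum to 0.11883.
Dividing through by the total gives posterior P(bag A | data) = 0.75137, P(bag B | data) = 0, P(bag C | data) = 0.14344, P(bag D | data) = 0.10519.
So P(white next | data) = Σ P(white next | H) P(H | data) = (2/3)(0.75137) + (8/9)(0.14344) + (2/7)(0.10519) = 0.65847.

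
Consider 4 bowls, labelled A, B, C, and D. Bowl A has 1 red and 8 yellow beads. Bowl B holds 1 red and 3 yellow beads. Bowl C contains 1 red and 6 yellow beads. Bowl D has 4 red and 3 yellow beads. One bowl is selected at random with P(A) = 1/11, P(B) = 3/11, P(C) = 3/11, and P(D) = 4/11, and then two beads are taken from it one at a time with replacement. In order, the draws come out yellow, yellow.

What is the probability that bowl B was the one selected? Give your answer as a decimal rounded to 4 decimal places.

0.3116

The likelihood of the observed sequence under each hypothesis: P(data | bowl A) = (8/9)(8/9) = 0.79012; P(data | bowl B) = (3/4)(3/4) = 0.5625; P(data | bowl C) = (6/7)(6/7) = 0.73469; P(data | bowl D) = (3/7)(3/7) = 0.18367.
Weighting by the prior gives 1/11 · 0.79012 = 0.071829, 3/11 · 0.5625 = 0.15341, 3/11 · 0.73469 = 0.20037, 4/11 · 0.18367 = 0.06679; these sum to 0.4924.
So P(bowl B | data) = (0.15341) / (0.4924) = 0.31155.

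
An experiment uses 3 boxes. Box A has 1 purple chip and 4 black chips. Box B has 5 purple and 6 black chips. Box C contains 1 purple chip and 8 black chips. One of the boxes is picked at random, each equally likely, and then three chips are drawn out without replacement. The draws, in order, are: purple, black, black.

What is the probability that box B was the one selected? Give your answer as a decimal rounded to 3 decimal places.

The likelihood of the observed sequence under each hypothesis: P(data | box A) = (1/5)(4/4)(3/3) = 0.2; P(data | box B) = (5/11)(6/10)(5/9) = 0.15152; P(data | box C) = (1/9)(8/8)(7/7) = 0.11111.
Weighting by the prior gives 1/3 · 0.2 = 0.066667, 1/3 · 0.15152 = 0.050505, 1/3 · 0.11111 = 0.037037; summing to 0.15421.
Hence P(box B | data) = (0.050505) / (0.15421) = 0.32751.

0.328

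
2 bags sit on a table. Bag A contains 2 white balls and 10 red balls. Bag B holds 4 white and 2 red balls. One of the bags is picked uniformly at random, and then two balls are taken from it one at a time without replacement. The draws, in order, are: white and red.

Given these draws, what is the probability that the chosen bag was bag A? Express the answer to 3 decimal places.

For each hypothesis, P(data | H) works out to: P(data | bag A) = (2/12)(10/11) = 5/33; P(data | bag B) = (4/6)(2/5) = 4/15.
Multiplying each by its prior: 1/2 · 5/33 = 5/66, 1/2 · 4/15 = 2/15; these sum to 23/110.
By Bayes' rule, P(bag A | data) = (5/66) / (23/110) = 25/69.

0.362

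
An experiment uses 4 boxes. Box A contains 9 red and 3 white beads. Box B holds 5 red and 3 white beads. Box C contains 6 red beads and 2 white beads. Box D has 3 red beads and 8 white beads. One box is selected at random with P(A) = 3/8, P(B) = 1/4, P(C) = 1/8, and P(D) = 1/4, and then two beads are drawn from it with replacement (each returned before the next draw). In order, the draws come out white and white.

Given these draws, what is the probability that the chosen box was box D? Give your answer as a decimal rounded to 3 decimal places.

Compute the likelihood of the observed sequence for each case: P(data | box A) = (3/12)(3/12) = 0.0625; P(data | box B) = (3/8)(3/8) = 0.14062; P(data | box C) = (2/8)(2/8) = 0.0625; P(data | box D) = (8/11)(8/11) = 0.52893.
Weighting by the prior gives 3/8 · 0.0625 = 0.023438, 1/4 · 0.14062 = 0.035156, 1/8 · 0.0625 = 0.0078125, 1/4 · 0.52893 = 0.13223; these sum to 0.19864.
By Bayes' rule, P(box D | data) = (0.13223) / (0.19864) = 0.66569.

0.666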